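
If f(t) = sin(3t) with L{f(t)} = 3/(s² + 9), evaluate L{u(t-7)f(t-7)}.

Time shift theorem: L{u(t-a)f(t-a)} = e^(-as)F(s). Here a=7, F(s) = 3/(s² + 9), so L{u(t-7)f(t-7)} = e^(-7s)·3/(s² + 9)

Final answer: e^(-7s)·3/(s² + 9)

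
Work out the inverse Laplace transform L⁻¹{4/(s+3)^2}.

L⁻¹{n!/(s-a)^(n+1)} = t^n·e^(at) with n=1, a=-3. So L⁻¹{1/(s+3)^2} = t·e^(-3t), and L⁻¹{4/(s+3)^2} = (4/1)·t·e^(-3t) = 4·t·e^(-3t)

Final answer: 4·t·e^(-3t)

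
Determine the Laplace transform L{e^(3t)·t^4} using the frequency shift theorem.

L{e^(at)·t^n} = n!/(s-a)^(n+1), so L{e^(3t)·t^4} = 24/(s-3)^5

Final answer: 24/(s-3)^5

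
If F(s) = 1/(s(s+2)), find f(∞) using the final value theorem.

f(∞) = lim_{s→0} s·1/(s(s+2)) = lim_{s→0} 1/(s+2) = 1/2 = 1/2

Final answer: 1/2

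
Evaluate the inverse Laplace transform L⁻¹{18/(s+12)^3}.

L⁻¹{n!/(s-a)^(n+1)} = t^n·e^(at) with n=2, a=-12. So L⁻¹{2/(s+12)^3} = t^2·e^(-12t), and L⁻¹{18/(s+12)^3} = (18/2)·t^2·e^(-12t) = 9·t^2·e^(-12t)

Final answer: 9·t^2·e^(-12t)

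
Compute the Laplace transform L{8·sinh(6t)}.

L{sinh(ωt)} = ω/(s² - ω²), so L{sinh(6t)} = 6/(s² - 36). Then L{8·sinh(6t)} = 8·6/(s² - 36) = 48/(s² - 36)

Final answer: 48/(s² - 36)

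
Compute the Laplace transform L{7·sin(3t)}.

L{sin(ωt)} = ω/(s² + ω²), so L{sin(3t)} = 3/(s² + 9). Then L{7·sin(3t)} = 7·3/(s² + 9) = 21/(s² + 9)

Final answer: 21/(s² + 9)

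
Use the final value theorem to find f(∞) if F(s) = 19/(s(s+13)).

f(∞) = lim_{s→0} s·19/(s(s+13)) = lim_{s→0} 19/(s+13) = 19/13 = 19/13

Final answer: 19/13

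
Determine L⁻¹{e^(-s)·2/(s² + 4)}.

L⁻¹{2/(s² + 4)} = sin(2t). By the time shift theorem, L⁻¹{e^(-as)F(s)} = u(t-a)f(t-a) with a=1, so L⁻¹{e^(-s)·2/(s² + 4)} = u(t-1)·sin(2(t-1))

Final answer: u(t-1)·sin(2(t-1))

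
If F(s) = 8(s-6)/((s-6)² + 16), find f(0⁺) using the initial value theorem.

f(0⁺) = lim_{s→∞} sF(s) = lim_{s→∞} 8s(s-6)/((s-6)² + 16) = 8

Final answer: 8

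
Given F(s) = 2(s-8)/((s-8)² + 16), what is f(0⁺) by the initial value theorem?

f(0⁺) = lim_{s→∞} sF(s) = lim_{s→∞} 2s(s-8)/((s-8)² + 16) = 2

Final answer: 2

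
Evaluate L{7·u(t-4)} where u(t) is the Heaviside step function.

L{u(t-a)} = e^(-as)/s. Here a=4, so L{u(t-4)} = e^(-4s)/s, and L{7·u(t-4)} = 7·e^(-4s)/s

Final answer: 7·e^(-4s)/s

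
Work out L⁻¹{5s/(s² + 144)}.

This is the form c·s/(s² + a²) with a = 12, c = 5. L⁻¹ = 5·cos(12t)

Final answer: 5·cos(12t)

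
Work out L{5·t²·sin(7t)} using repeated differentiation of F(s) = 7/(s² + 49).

F(s) = 7/(s² + 49). F'(s) = -14s/(s² + 49)². F''(s) = -14(49 - 3s²)/(s² + 49)³ = (42s² - 686)/(s² + 49)³. So L{t²·sin(7t)} = (-1)² F''(s) = (42s² - 686)/(s² + 49)³. Then L{5·t²·sin(7t)} = 5·(42s² - 686)/(s² + 49)³ = (210s² - 3430)/(s² + 49)³

Final answer: (210s² - 3430)/(s² + 49)³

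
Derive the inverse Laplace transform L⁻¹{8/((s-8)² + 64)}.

Using frequency shift, L⁻¹{8/((s-8)² + 64)} = e^(8t)·sin(8t)

Final answer: e^(8t)·sin(8t)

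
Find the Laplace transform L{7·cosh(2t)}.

L{cosh(ωt)} = s/(s² - ω²), so L{cosh(2t)} = s/(s² - 4). Then L{7·cosh(2t)} = 7·s/(s² - 4) = 7s/(s² - 4)

Final answer: 7s/(s² - 4)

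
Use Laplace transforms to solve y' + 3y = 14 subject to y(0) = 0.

sY + 3Y = 14/s. Y = 14/(s(s+3)). Partial fractions: Y = 14/3/s - 14/3/(s+3)

Final answer: y(t) = 14/3(1 - e^(-3t))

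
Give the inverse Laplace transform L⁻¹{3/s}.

L⁻¹{c/s} = c, so L⁻¹{3/s} = 3

Final answer: 3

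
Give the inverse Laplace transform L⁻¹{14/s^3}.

L⁻¹{n!/s^(n+1)} = t^n with n=2. So L⁻¹{2/s^3} = t^2, and L⁻¹{14/s^3} = (14/2)·t^2 = 7·t^2

Final answer: 7·t^2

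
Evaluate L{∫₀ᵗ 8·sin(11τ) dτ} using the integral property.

L{∫₀ᵗ f(τ)dτ} = F(s)/s with F(s) = 88/(s² + 121), so the result is (88/(s² + 121))/s = 88/(s(s² + 121))

Final answer: 88/(s(s² + 121))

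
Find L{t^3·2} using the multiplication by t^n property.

L{2} = 2/s. d^1/ds^1[1/s] = -1/s². d^2/ds^2[1/s] = 2/s^3. d^3/ds^3[1/s] = -6/s^4. So L{t^3} = (-1)^{3}·-6/s^4 = 6/s^4. Then L{t^3·2} = 2·6/s^4 = 12/s^4

Final answer: 12/s^4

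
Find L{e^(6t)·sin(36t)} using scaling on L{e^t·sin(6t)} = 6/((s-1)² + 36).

Scaling with a=6: L{e^(6t)·sin(36t)} = (1/6) · 6/((s/6-1)² + 36). Simplifying: 36/((s-6)² + 1296)

Final answer: 36/((s-6)² + 1296)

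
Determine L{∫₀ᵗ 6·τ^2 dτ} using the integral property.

L{∫₀ᵗ f(τ)dτ} = F(s)/s with f(t) = 6t^2. F(s) = 12/s^3, so L{∫₀ᵗ 6·τ^2 dτ} = (12/s^3)/s = 12/s^4. (Check: ∫₀ᵗ 6·τ^2 dτ = 6t^3/3.)

Final answer: 12/s^4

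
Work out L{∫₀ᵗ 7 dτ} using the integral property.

L{∫₀ᵗ f(τ)dτ} = F(s)/s with f(t) = 7. F(s) = 7/s, so L{∫₀ᵗ 7 dτ} = (7/s)/s = 7/s². (Check: ∫₀ᵗ 7 dτ = 7t.)

Final answer: 7/s²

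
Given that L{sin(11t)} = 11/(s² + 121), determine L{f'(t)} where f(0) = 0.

L{f'(t)} = s·F(s) - f(0) = s·11/(s² + 121) - 0 = 11s/(s² + 121)

Final answer: 11s/(s² + 121)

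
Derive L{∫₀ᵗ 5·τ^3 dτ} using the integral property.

L{∫₀ᵗ f(τ)dτ} = F(s)/s with f(t) = 5t^3. F(s) = 30/s^4, so L{∫₀ᵗ 5·τ^3 dτ} = (30/s^4)/s = 30/s^5. (Check: ∫₀ᵗ 5·τ^3 dτ = 5t^4/4.)

Final answer: 30/s^5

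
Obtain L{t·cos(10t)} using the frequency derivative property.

L{cos(10t)} = s/(s² + 100). Derivative: d/ds[s/(s² + 100)] = [(s² + 100) - s·2s]/(s² + 100)² = (100 - s²)/(s² + 100)². So L{t·cos(10t)} = -F'(s) = (s² - 100)/(s² + 100)²

Final answer: (s² - 100)/(s² + 100)²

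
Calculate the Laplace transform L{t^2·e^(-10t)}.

L{t^n·e^(at)} = n!/(s-a)^(n+1), so L{t^2·e^(-10t)} = 2/(s+10)^3

Final answer: 2/(s+10)^3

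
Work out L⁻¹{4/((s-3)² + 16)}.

Form: b/((s-a)² + b²) → e^(at)sin(bt). With a=3, b=4

Final answer: e^(3t)·sin(4t)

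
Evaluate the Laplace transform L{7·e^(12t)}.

L{e^(at)} = 1/(s-a), so L{e^(12t)} = 1/(s-12). Then L{7·e^(12t)} = 7/(s-12)

Final answer: 7/(s-12)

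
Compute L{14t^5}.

L{t^n} = n!/s^(n+1). So L{14t^5} = 14·5!/s^6 = 1680/s^6

Final answer: 1680/s^6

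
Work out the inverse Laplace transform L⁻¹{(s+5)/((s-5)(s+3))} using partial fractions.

Using partial fractions, f(t) = (10e^(5t) - 2e^(-3t))/8

Final answer: (10e^(5t) - 2e^(-3t))/8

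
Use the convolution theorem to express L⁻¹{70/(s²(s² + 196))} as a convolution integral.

70/(s²(s² + 196)) = (1/s²)·(70/(s² + 196)) = L{t}·L{5·sin(14t)}. So f(t) = t*(5·sin(14t)) = ∫₀ᵗ 5τ·sin(14(t-τ)) dτ

Final answer: ∫₀ᵗ 5τ·sin(14(t-τ)) dτ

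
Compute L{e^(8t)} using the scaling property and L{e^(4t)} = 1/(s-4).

Using L{f(at)} = (1/a)F(s/a) with a=2 and f(t) = e^(4t): L{e^(8t)} = (1/2) · 1/((s/2)-4) = (1/2) · 2/(s-8) = 1/(s-8)

Final answer: 1/(s-8)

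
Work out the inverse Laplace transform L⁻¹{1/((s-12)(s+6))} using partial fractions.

Decompose: A/(s-12) + B/(s+6). A = 1/18, B = -1/18. f(t) = (e^(12t) - e^(-6t))/18

Final answer: (e^(12t) - e^(-6t))/18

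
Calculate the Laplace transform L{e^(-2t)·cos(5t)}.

L{e^(at)·cos(ωt)} = (s-a)/((s-a)² + ω²), so L{e^(-2t)·cos(5t)} = (s+2)/((s+2)² + 25)

Final answer: (s+2)/((s+2)² + 25)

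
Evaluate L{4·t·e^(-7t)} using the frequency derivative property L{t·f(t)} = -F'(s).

L{e^(-7t)} = 1/(s+7). By frequency derivative: L{t·e^(-7t)} = -d/ds[1/(s+7)] = -(-1)/(s+7)² = 1/(s+7)². Then L{4·t·e^(-7t)} = 4·1/(s+7)² = 4/(s+7)²

Final answer: 4/(s+7)²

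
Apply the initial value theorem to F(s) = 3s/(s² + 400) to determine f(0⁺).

f(0⁺) = lim_{s→∞} s·3s/(s² + 400) = lim_{s→∞} 3s²/(s² + 400) = 3

Final answer: 3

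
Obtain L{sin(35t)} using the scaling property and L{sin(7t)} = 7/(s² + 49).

Using L{f(at)} = (1/a)F(s/a) with a=5: L{sin(35t)} = (1/5) · 7/((s/5)² + 49) = (1/5) · 7·25/(s² + 1225) = 35/(s² + 1225)

Final answer: 35/(s² + 1225)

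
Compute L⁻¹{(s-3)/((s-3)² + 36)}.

Using frequency shift: L⁻¹{(s-a)/((s-a)² + b²)} = e^(at)cos(bt). Here a=3, b=6

Final answer: e^(3t)·cos(6t)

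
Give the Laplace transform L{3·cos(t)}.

L{cos(ωt)} = s/(s² + ω²), so L{cos(t)} = s/(s² + 1). Then L{3·cos(t)} = 3·s/(s² + 1) = 3s/(s² + 1)

Final answer: 3s/(s² + 1)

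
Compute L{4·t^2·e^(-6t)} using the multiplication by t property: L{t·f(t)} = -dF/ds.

Using L{t^n·e^(at)} = n!/(s-a)^(n+1), L{t^2·e^(-6t)} = 2/(s+6)^3, so L{4·t^2·e^(-6t)} = 4·2/(s+6)^3 = 8/(s+6)^3

Final answer: 8/(s+6)^3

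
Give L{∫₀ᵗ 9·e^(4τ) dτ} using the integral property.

L{∫₀ᵗ f(τ)dτ} = F(s)/s with F(s) = 9/(s-4), so L{∫₀ᵗ 9·e^(4τ) dτ} = 9/(s(s-4))

Final answer: 9/(s(s-4))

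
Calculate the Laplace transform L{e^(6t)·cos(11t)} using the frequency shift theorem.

Frequency shift: L{e^(at)f(t)} = F(s-a). L{e^(6t)·cos(11t)} = (s-6)/((s-6)² + 121)

Final answer: (s-6)/((s-6)² + 121)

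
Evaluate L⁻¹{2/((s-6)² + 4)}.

Form: b/((s-a)² + b²) → e^(at)sin(bt). With a=6, b=2

Final answer: e^(6t)·sin(2t)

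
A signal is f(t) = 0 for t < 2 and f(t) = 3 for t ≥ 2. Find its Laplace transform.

f(t) = 3·u(t-2). L{u(t-2)} = e^(-2s)/s, so L{f(t)} = 3·e^(-2s)/s

Final answer: 3·e^(-2s)/s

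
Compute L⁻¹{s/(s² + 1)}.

This is the form c·s/(s² + a²) with a = 1. L⁻¹ = cos(t)

Final answer: cos(t)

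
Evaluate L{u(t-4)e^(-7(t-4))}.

u(t-a)f(t-a) with f(t)=e^(-7t). L{e^(-7t)} = 1/(s+7). By time shift: e^(-4s)/(s+7)

Final answer: e^(-4s)/(s+7)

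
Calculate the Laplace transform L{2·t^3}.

L{t^n} = n!/s^(n+1), so L{t^3} = 6/s^4. Then L{2·t^3} = 2·6/s^4 = 12/s^4

Final answer: 12/s^4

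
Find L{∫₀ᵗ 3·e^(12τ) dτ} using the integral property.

L{∫₀ᵗ f(τ)dτ} = F(s)/s with F(s) = 3/(s-12), so L{∫₀ᵗ 3·e^(12τ) dτ} = 3/(s(s-12))

Final answer: 3/(s(s-12))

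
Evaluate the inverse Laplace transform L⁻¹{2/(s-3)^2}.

L⁻¹{n!/(s-a)^(n+1)} = t^n·e^(at) with n=1, a=3. So L⁻¹{1/(s-3)^2} = t·e^(3t), and L⁻¹{2/(s-3)^2} = (2/1)·t·e^(3t) = 2·t·e^(3t)

Final answer: 2·t·e^(3t)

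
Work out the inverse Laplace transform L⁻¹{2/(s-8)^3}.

L⁻¹{n!/(s-a)^(n+1)} = t^n·e^(at) with n=2, a=8. So L⁻¹{2/(s-8)^3} = t^2·e^(8t)

Final answer: t^2·e^(8t)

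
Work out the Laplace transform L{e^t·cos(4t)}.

L{e^(at)·cos(ωt)} = (s-a)/((s-a)² + ω²), so L{e^t·cos(4t)} = (s-1)/((s-1)² + 16)

Final answer: (s-1)/((s-1)² + 16)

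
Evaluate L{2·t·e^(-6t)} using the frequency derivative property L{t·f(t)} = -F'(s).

L{e^(-6t)} = 1/(s+6). By frequency derivative: L{t·e^(-6t)} = -d/ds[1/(s+6)] = -(-1)/(s+6)² = 1/(s+6)². Then L{2·t·e^(-6t)} = 2·1/(s+6)² = 2/(s+6)²

Final answer: 2/(s+6)²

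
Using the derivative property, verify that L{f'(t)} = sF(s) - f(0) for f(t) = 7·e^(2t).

f'(t) = 14e^(2t). Direct: L{f'(t)} = 14/(s-2). Property: s·7/(s-2) - 7 = (7s - 7(s-2))/(s-2) = 14/(s-2). ✓

Final answer: 14/(s-2)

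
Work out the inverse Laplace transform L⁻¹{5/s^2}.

L⁻¹{n!/s^(n+1)} = t^n with n=1. So L⁻¹{1/s^2} = t, and L⁻¹{5/s^2} = (5/1)·t = 5·t

Final answer: 5·t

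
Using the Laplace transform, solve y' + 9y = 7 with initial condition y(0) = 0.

sY + 9Y = 7/s. Y = 7/(s(s+9)). Partial fractions: Y = 7/9/s - 7/9/(s+9)

Final answer: y(t) = 7/9(1 - e^(-9t))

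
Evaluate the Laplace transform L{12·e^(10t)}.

L{e^(at)} = 1/(s-a), so L{e^(10t)} = 1/(s-10). Then L{12·e^(10t)} = 12/(s-10)

Final answer: 12/(s-10)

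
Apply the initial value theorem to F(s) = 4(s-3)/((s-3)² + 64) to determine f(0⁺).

f(0⁺) = lim_{s→∞} sF(s) = lim_{s→∞} 4s(s-3)/((s-3)² + 64) = 4

Final answer: 4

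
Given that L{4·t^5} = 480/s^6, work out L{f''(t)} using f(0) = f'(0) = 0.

L{f''(t)} = s²F(s) - sf(0) - f'(0) = s²·480/s^6 - 0 - 0 = 480/s^4

Final answer: 480/s^4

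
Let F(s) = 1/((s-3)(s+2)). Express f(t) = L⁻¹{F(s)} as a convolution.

1/((s-3)(s+2)) = (1/(s-3))·(1/(s+2)) = L{e^(3t)}·L{e^(-2t)}. So f(t) = e^(3t)*e^(-2t) = ∫₀ᵗ e^(3τ)·e^(-2(t-τ)) dτ

Final answer: ∫₀ᵗ e^(3τ)·e^(-2(t-τ)) dτ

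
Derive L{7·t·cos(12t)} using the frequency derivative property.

L{cos(12t)} = s/(s² + 144). Derivative: d/ds[s/(s² + 144)] = [(s² + 144) - s·2s]/(s² + 144)² = (144 - s²)/(s² + 144)². So L{t·cos(12t)} = -F'(s) = (s² - 144)/(s² + 144)². Then L{7·t·cos(12t)} = 7·(s² - 144)/(s² + 144)²

Final answer: 7·(s² - 144)/(s² + 144)²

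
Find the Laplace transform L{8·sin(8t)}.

L{sin(ωt)} = ω/(s² + ω²), so L{sin(8t)} = 8/(s² + 64). Then L{8·sin(8t)} = 8·8/(s² + 64) = 64/(s² + 64)

Final answer: 64/(s² + 64)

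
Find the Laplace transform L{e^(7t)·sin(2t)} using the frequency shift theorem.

Frequency shift: L{e^(at)f(t)} = F(s-a). L{e^(7t)·sin(2t)} = 2/((s-7)² + 4)

Final answer: 2/((s-7)² + 4)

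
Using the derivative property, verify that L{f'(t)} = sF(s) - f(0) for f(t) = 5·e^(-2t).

f'(t) = -10e^(-2t). Direct: L{f'(t)} = -10/(s+2). Property: s·5/(s+2) - 5 = (5s - 5(s+2))/(s+2) = -10/(s+2). ✓

Final answer: -10/(s+2)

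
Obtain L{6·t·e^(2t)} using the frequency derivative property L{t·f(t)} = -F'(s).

L{e^(2t)} = 1/(s-2). By frequency derivative: L{t·e^(2t)} = -d/ds[1/(s-2)] = -(-1)/(s-2)² = 1/(s-2)². Then L{6·t·e^(2t)} = 6·1/(s-2)² = 6/(s-2)²

Final answer: 6/(s-2)²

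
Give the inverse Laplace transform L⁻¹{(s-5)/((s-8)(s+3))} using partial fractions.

Using partial fractions, f(t) = (3e^(8t) + 8e^(-3t))/11

Final answer: (3e^(8t) + 8e^(-3t))/11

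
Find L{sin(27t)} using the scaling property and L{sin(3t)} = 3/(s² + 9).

Using L{f(at)} = (1/a)F(s/a) with a=9: L{sin(27t)} = (1/9) · 3/((s/9)² + 9) = (1/9) · 3·81/(s² + 729) = 27/(s² + 729)

Final answer: 27/(s² + 729)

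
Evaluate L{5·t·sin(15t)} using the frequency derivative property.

L{sin(15t)} = 15/(s² + 225). By L{t·f(t)} = -F'(s): -d/ds[15/(s² + 225)] = -(15)·(-2s)/(s² + 225)² = 30s/(s² + 225)². Then L{5·t·sin(15t)} = 5·30s/(s² + 225)² = 150s/(s² + 225)²

Final answer: 150s/(s² + 225)²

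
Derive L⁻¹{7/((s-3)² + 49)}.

Form: b/((s-a)² + b²) → e^(at)sin(bt). With a=3, b=7

Final answer: e^(3t)·sin(7t)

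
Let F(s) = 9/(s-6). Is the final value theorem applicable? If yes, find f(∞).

sF(s) = 9s/(s-6) has a pole at s = 6 in the right half-plane. Theorem does NOT apply (unstable system; f(t) = 9·e^(6t) grows without bound).

Final answer: Not applicable (unstable)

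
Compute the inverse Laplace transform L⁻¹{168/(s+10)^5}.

L⁻¹{n!/(s-a)^(n+1)} = t^n·e^(at) with n=4, a=-10. So L⁻¹{24/(s+10)^5} = t^4·e^(-10t), and L⁻¹{168/(s+10)^5} = (168/24)·t^4·e^(-10t) = 7·t^4·e^(-10t)

Final answer: 7·t^4·e^(-10t)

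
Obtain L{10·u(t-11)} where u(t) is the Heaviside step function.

L{u(t-a)} = e^(-as)/s. Here a=11, so L{u(t-11)} = e^(-11s)/s, and L{10·u(t-11)} = 10·e^(-11s)/s

Final answer: 10·e^(-11s)/s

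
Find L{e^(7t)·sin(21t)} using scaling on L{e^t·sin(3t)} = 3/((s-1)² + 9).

Scaling with a=7: L{e^(7t)·sin(21t)} = (1/7) · 3/((s/7-1)² + 9). Simplifying: 21/((s-7)² + 441)

Final answer: 21/((s-7)² + 441)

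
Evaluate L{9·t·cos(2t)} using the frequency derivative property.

L{cos(2t)} = s/(s² + 4). Derivative: d/ds[s/(s² + 4)] = [(s² + 4) - s·2s]/(s² + 4)² = (4 - s²)/(s² + 4)². So L{t·cos(2t)} = -F'(s) = (s² - 4)/(s² + 4)². Then L{9·t·cos(2t)} = 9·(s² - 4)/(s² + 4)²

Final answer: 9·(s² - 4)/(s² + 4)²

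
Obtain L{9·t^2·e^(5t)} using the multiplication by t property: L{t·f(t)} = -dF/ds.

Using L{t^n·e^(at)} = n!/(s-a)^(n+1), L{t^2·e^(5t)} = 2/(s-5)^3, so L{9·t^2·e^(5t)} = 9·2/(s-5)^3 = 18/(s-5)^3

Final answer: 18/(s-5)^3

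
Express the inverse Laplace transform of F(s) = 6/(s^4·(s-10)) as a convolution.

6/(s^4·(s-10)) = (6/s^4)·(1/(s-10)) = L{t^3}·L{e^(10t)}. So f(t) = t^3*e^(10t) = ∫₀ᵗ τ^3·e^(10(t-τ)) dτ

Final answer: ∫₀ᵗ τ^3·e^(10(t-τ)) dτ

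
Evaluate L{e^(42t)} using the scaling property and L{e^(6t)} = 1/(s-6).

Using L{f(at)} = (1/a)F(s/a) with a=7 and f(t) = e^(6t): L{e^(42t)} = (1/7) · 1/((s/7)-6) = (1/7) · 7/(s-42) = 1/(s-42)

Final answer: 1/(s-42)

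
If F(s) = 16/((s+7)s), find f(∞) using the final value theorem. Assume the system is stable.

f(∞) = lim_{s→0} sF(s) = lim_{s→0} 16/(s+7) = 16/7

Final answer: 16/7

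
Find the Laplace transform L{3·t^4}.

L{t^n} = n!/s^(n+1), so L{t^4} = 24/s^5. Then L{3·t^4} = 3·24/s^5 = 72/s^5

Final answer: 72/s^5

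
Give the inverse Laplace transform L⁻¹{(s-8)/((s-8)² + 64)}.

Using frequency shift, L⁻¹{(s-8)/((s-8)² + 64)} = e^(8t)·cos(8t)

Final answer: e^(8t)·cos(8t)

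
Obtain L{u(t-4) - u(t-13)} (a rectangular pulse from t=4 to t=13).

L{u(t-a)} = e^(-as)/s. L{u(t-4) - u(t-13)} = (e^(-4s) - e^(-13s))/s

Final answer: (e^(-4s) - e^(-13s))/s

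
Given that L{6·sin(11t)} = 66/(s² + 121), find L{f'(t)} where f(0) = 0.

L{f'(t)} = s·F(s) - f(0) = s·66/(s² + 121) - 0 = 66s/(s² + 121)

Final answer: 66s/(s² + 121)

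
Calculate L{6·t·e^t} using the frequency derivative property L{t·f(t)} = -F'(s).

L{e^t} = 1/(s-1). By frequency derivative: L{t·e^t} = -d/ds[1/(s-1)] = -(-1)/(s-1)² = 1/(s-1)². Then L{6·t·e^t} = 6·1/(s-1)² = 6/(s-1)²

Final answer: 6/(s-1)²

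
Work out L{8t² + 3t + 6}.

L{8t² + 3t + 6} = 8·2/s³ + 3/s² + 6/s = 16/s³ + 3/s² + 6/s

Final answer: 16/s³ + 3/s² + 6/s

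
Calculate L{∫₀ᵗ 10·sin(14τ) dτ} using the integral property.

L{∫₀ᵗ f(τ)dτ} = F(s)/s with F(s) = 140/(s² + 196), so the result is (140/(s² + 196))/s = 140/(s(s² + 196))

Final answer: 140/(s(s² + 196))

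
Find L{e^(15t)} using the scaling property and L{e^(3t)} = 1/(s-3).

Using L{f(at)} = (1/a)F(s/a) with a=5 and f(t) = e^(3t): L{e^(15t)} = (1/5) · 1/((s/5)-3) = (1/5) · 5/(s-15) = 1/(s-15)

Final answer: 1/(s-15)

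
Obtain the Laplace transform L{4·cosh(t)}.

L{cosh(ωt)} = s/(s² - ω²), so L{cosh(t)} = s/(s² - 1). Then L{4·cosh(t)} = 4·s/(s² - 1) = 4s/(s² - 1)

Final answer: 4s/(s² - 1)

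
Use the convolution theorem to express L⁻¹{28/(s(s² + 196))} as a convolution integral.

28/(s(s² + 196)) = (1/s)·(28/(s² + 196)) = L{1}·L{2·sin(14t)}. So f(t) = 1*(2·sin(14t)) = ∫₀ᵗ 2·sin(14τ) dτ

Final answer: ∫₀ᵗ 2·sin(14τ) dτ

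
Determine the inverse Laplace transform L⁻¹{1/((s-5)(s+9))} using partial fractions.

Decompose: A/(s-5) + B/(s+9). A = 1/14, B = -1/14. f(t) = (e^(5t) - e^(-9t))/14

Final answer: (e^(5t) - e^(-9t))/14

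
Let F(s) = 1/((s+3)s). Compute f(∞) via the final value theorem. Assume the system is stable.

f(∞) = lim_{s→0} sF(s) = lim_{s→0} 1/(s+3) = 1/3

Final answer: 1/3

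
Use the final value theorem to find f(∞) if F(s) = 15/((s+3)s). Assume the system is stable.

f(∞) = lim_{s→0} sF(s) = lim_{s→0} 15/(s+3) = 5

Final answer: 5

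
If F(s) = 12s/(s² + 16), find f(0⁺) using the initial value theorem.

f(0⁺) = lim_{s→∞} s·12s/(s² + 16) = lim_{s→∞} 12s²/(s² + 16) = 12

Final answer: 12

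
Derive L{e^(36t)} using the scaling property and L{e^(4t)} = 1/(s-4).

Using L{f(at)} = (1/a)F(s/a) with a=9 and f(t) = e^(4t): L{e^(36t)} = (1/9) · 1/((s/9)-4) = (1/9) · 9/(s-36) = 1/(s-36)

Final answer: 1/(s-36)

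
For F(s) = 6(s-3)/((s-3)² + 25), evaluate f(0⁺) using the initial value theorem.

f(0⁺) = lim_{s→∞} sF(s) = lim_{s→∞} 6s(s-3)/((s-3)² + 25) = 6

Final answer: 6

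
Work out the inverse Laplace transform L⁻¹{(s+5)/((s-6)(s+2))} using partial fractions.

Using partial fractions, f(t) = (11e^(6t) - 3e^(-2t))/8

Final answer: (11e^(6t) - 3e^(-2t))/8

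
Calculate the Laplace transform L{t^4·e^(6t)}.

L{t^n·e^(at)} = n!/(s-a)^(n+1), so L{t^4·e^(6t)} = 24/(s-6)^5

Final answer: 24/(s-6)^5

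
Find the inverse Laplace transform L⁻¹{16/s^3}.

L⁻¹{n!/s^(n+1)} = t^n with n=2. So L⁻¹{2/s^3} = t^2, and L⁻¹{16/s^3} = (16/2)·t^2 = 8·t^2

Final answer: 8·t^2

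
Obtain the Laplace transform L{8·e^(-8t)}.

L{e^(at)} = 1/(s-a), so L{e^(-8t)} = 1/(s+8). Then L{8·e^(-8t)} = 8/(s+8)

Final answer: 8/(s+8)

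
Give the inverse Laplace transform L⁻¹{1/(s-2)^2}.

L⁻¹{n!/(s-a)^(n+1)} = t^n·e^(at), so L⁻¹{1/(s-2)^2} = t·e^(2t)

Final answer: t·e^(2t)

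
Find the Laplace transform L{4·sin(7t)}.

L{sin(ωt)} = ω/(s² + ω²), so L{sin(7t)} = 7/(s² + 49). Then L{4·sin(7t)} = 4·7/(s² + 49) = 28/(s² + 49)

Final answer: 28/(s² + 49)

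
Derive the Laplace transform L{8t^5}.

L{8t^5} = 8 · L{t^5} = 8 · 120/s^6 = 960/s^6

Final answer: 960/s^6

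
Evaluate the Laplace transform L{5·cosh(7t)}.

L{cosh(ωt)} = s/(s² - ω²), so L{cosh(7t)} = s/(s² - 49). Then L{5·cosh(7t)} = 5·s/(s² - 49) = 5s/(s² - 49)

Final answer: 5s/(s² - 49)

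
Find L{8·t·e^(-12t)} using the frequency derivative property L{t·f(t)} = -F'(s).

L{e^(-12t)} = 1/(s+12). By frequency derivative: L{t·e^(-12t)} = -d/ds[1/(s+12)] = -(-1)/(s+12)² = 1/(s+12)². Then L{8·t·e^(-12t)} = 8·1/(s+12)² = 8/(s+12)²

Final answer: 8/(s+12)²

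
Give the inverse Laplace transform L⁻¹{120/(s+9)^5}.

L⁻¹{n!/(s-a)^(n+1)} = t^n·e^(at) with n=4, a=-9. So L⁻¹{24/(s+9)^5} = t^4·e^(-9t), and L⁻¹{120/(s+9)^5} = (120/24)·t^4·e^(-9t) = 5·t^4·e^(-9t)

Final answer: 5·t^4·e^(-9t)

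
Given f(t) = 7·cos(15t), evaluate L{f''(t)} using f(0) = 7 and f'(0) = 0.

F(s) = 7s/(s² + 225). L{f''(t)} = s²F(s) - sf(0) - f'(0) = 7s³/(s² + 225) - 7s = (7s³ - 7s(s² + 225))/(s² + 225) = -1575s/(s² + 225)

Final answer: -1575s/(s² + 225)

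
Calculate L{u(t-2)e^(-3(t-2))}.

u(t-a)f(t-a) with f(t)=e^(-3t). L{e^(-3t)} = 1/(s+3). By time shift: e^(-2s)/(s+3)

Final answer: e^(-2s)/(s+3)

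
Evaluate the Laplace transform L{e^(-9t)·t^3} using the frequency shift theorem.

L{e^(at)·t^n} = n!/(s-a)^(n+1), so L{e^(-9t)·t^3} = 6/(s+9)^4

Final answer: 6/(s+9)^4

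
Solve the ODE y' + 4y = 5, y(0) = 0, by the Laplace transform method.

sY + 4Y = 5/s. Y = 5/(s(s+4)). Partial fractions: Y = 5/4/s - 5/4/(s+4)

Final answer: y(t) = 5/4(1 - e^(-4t))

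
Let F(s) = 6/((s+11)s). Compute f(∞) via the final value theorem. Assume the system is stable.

f(∞) = lim_{s→0} sF(s) = lim_{s→0} 6/(s+11) = 6/11

Final answer: 6/11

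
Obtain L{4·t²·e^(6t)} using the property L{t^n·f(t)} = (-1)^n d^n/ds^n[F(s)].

L{e^(6t)} = 1/(s-6). d/ds[1/(s-6)] = -1/(s-6)². d²/ds²[1/(s-6)] = 2/(s-6)³. So L{t²·e^(6t)} = (-1)² · 2/(s-6)³ = 2/(s-6)³. Then L{4·t²·e^(6t)} = 4·2/(s-6)³ = 8/(s-6)³

Final answer: 8/(s-6)³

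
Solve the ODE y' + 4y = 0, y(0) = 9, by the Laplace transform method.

L{y'} + 4L{y} = 0. sY - 9 + 4Y = 0. Y(s+4) = 9. Y = 9/(s+4)

Final answer: y(t) = 9e^(-4t)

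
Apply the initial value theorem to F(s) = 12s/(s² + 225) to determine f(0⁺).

f(0⁺) = lim_{s→∞} s·12s/(s² + 225) = lim_{s→∞} 12s²/(s² + 225) = 12

Final answer: 12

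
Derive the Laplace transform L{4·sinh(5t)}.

L{sinh(ωt)} = ω/(s² - ω²), so L{sinh(5t)} = 5/(s² - 25). Then L{4·sinh(5t)} = 4·5/(s² - 25) = 20/(s² - 25)

Final answer: 20/(s² - 25)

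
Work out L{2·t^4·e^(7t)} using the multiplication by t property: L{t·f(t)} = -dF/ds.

Using L{t^n·e^(at)} = n!/(s-a)^(n+1), L{t^4·e^(7t)} = 24/(s-7)^5, so L{2·t^4·e^(7t)} = 2·24/(s-7)^5 = 48/(s-7)^5

Final answer: 48/(s-7)^5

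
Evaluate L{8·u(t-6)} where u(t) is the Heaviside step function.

L{u(t-a)} = e^(-as)/s. Here a=6, so L{u(t-6)} = e^(-6s)/s, and L{8·u(t-6)} = 8·e^(-6s)/s

Final answer: 8·e^(-6s)/s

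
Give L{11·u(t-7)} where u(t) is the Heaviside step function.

L{u(t-a)} = e^(-as)/s. Here a=7, so L{u(t-7)} = e^(-7s)/s, and L{11·u(t-7)} = 11·e^(-7s)/s

Final answer: 11·e^(-7s)/s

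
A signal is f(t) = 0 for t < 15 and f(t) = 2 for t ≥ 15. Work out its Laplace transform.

f(t) = 2·u(t-15). L{u(t-15)} = e^(-15s)/s, so L{f(t)} = 2·e^(-15s)/s

Final answer: 2·e^(-15s)/s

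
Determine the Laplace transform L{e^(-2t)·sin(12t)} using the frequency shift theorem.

Frequency shift: L{e^(at)f(t)} = F(s-a). L{e^(-2t)·sin(12t)} = 12/((s+2)² + 144)

Final answer: 12/((s+2)² + 144)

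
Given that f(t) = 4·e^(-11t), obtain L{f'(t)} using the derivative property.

f(0) = 4, F(s) = 4/(s+11). L{f'(t)} = s·F(s) - f(0) = 4s/(s+11) - 4 = (4s - 4(s+11))/(s+11) = -44/(s+11)

Final answer: -44/(s+11)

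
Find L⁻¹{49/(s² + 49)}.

This is the form c·a/(s² + a²) with a = 7, c = 7. L⁻¹ = 7·sin(7t)

Final answer: 7·sin(7t)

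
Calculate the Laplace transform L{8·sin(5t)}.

L{sin(ωt)} = ω/(s² + ω²), so L{sin(5t)} = 5/(s² + 25). Then L{8·sin(5t)} = 8·5/(s² + 25) = 40/(s² + 25)

Final answer: 40/(s² + 25)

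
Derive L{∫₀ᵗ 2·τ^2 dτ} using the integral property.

L{∫₀ᵗ f(τ)dτ} = F(s)/s with f(t) = 2t^2. F(s) = 4/s^3, so L{∫₀ᵗ 2·τ^2 dτ} = (4/s^3)/s = 4/s^4. (Check: ∫₀ᵗ 2·τ^2 dτ = 2t^3/3.)

Final answer: 4/s^4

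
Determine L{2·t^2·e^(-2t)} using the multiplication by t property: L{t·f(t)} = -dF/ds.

Using L{t^n·e^(at)} = n!/(s-a)^(n+1), L{t^2·e^(-2t)} = 2/(s+2)^3, so L{2·t^2·e^(-2t)} = 2·2/(s+2)^3 = 4/(s+2)^3

Final answer: 4/(s+2)^3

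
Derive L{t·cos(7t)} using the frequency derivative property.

L{cos(7t)} = s/(s² + 49). Derivative: d/ds[s/(s² + 49)] = [(s² + 49) - s·2s]/(s² + 49)² = (49 - s²)/(s² + 49)². So L{t·cos(7t)} = -F'(s) = (s² - 49)/(s² + 49)²

Final answer: (s² - 49)/(s² + 49)²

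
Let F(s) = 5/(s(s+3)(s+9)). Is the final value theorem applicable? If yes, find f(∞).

Poles of sF(s) = 5/((s+3)(s+9)) are at s = -3 and s = -9, both in the left half-plane. Theorem applies. f(∞) = lim_{s→0} sF(s) = 5/(3·9) = 5/27

Final answer: 5/27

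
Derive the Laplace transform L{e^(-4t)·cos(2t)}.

L{e^(at)·cos(ωt)} = (s-a)/((s-a)² + ω²), so L{e^(-4t)·cos(2t)} = (s+4)/((s+4)² + 4)

Final answer: (s+4)/((s+4)² + 4)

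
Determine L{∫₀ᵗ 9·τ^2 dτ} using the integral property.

L{∫₀ᵗ f(τ)dτ} = F(s)/s with f(t) = 9t^2. F(s) = 18/s^3, so L{∫₀ᵗ 9·τ^2 dτ} = (18/s^3)/s = 18/s^4. (Check: ∫₀ᵗ 9·τ^2 dτ = 9t^3/3.)

Final answer: 18/s^4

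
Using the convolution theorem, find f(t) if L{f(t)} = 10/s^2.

10/s^2 = (10/s)·(1/s) = L{10}·L{1}. By convolution, f(t) = 10*1 = ∫₀ᵗ 10·1 dτ = 10·t

Final answer: 10·t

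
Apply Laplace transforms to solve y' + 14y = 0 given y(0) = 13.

L{y'} + 14L{y} = 0. sY - 13 + 14Y = 0. Y(s+14) = 13. Y = 13/(s+14)

Final answer: y(t) = 13e^(-14t)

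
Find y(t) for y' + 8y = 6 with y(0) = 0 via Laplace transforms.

sY + 8Y = 6/s. Y = 6/(s(s+8)). Partial fractions: Y = 3/4/s - 3/4/(s+8)

Final answer: y(t) = 3/4(1 - e^(-8t))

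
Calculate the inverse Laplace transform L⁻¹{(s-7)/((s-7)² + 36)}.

Using frequency shift, L⁻¹{(s-7)/((s-7)² + 36)} = e^(7t)·cos(6t)

Final answer: e^(7t)·cos(6t)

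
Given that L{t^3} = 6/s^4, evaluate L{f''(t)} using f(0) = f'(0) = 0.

L{f''(t)} = s²F(s) - sf(0) - f'(0) = s²·6/s^4 - 0 - 0 = 6/s^2

Final answer: 6/s^2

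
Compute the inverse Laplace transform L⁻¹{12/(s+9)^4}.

L⁻¹{n!/(s-a)^(n+1)} = t^n·e^(at) with n=3, a=-9. So L⁻¹{6/(s+9)^4} = t^3·e^(-9t), and L⁻¹{12/(s+9)^4} = (12/6)·t^3·e^(-9t) = 2·t^3·e^(-9t)

Final answer: 2·t^3·e^(-9t)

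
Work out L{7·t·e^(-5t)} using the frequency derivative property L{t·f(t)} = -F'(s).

L{e^(-5t)} = 1/(s+5). By frequency derivative: L{t·e^(-5t)} = -d/ds[1/(s+5)] = -(-1)/(s+5)² = 1/(s+5)². Then L{7·t·e^(-5t)} = 7·1/(s+5)² = 7/(s+5)²

Final answer: 7/(s+5)²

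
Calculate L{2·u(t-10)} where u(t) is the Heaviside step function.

L{u(t-a)} = e^(-as)/s. Here a=10, so L{u(t-10)} = e^(-10s)/s, and L{2·u(t-10)} = 2·e^(-10s)/s

Final answer: 2·e^(-10s)/s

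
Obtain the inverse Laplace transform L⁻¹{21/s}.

L⁻¹{c/s} = c, so L⁻¹{21/s} = 21

Final answer: 21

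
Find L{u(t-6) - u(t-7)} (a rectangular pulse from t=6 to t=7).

L{u(t-a)} = e^(-as)/s. L{u(t-6) - u(t-7)} = (e^(-6s) - e^(-7s))/s

Final answer: (e^(-6s) - e^(-7s))/s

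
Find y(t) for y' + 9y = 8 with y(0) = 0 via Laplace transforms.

sY + 9Y = 8/s. Y = 8/(s(s+9)). Partial fractions: Y = 8/9/s - 8/9/(s+9)

Final answer: y(t) = 8/9(1 - e^(-9t))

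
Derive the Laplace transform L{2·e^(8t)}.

L{e^(at)} = 1/(s-a), so L{e^(8t)} = 1/(s-8). Then L{2·e^(8t)} = 2/(s-8)

Final answer: 2/(s-8)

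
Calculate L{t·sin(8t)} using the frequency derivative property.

L{sin(8t)} = 8/(s² + 64). By L{t·f(t)} = -F'(s): -d/ds[8/(s² + 64)] = -(8)·(-2s)/(s² + 64)² = 16s/(s² + 64)²

Final answer: 16s/(s² + 64)²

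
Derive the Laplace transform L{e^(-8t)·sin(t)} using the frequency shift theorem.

Frequency shift: L{e^(at)f(t)} = F(s-a). L{e^(-8t)·sin(t)} = 1/((s+8)² + 1)

Final answer: 1/((s+8)² + 1)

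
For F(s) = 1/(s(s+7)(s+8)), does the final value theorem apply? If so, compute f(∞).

Poles of sF(s) = 1/((s+7)(s+8)) are at s = -7 and s = -8, both in the left half-plane. Theorem applies. f(∞) = lim_{s→0} sF(s) = 1/(7·8) = 1/56

Final answer: 1/56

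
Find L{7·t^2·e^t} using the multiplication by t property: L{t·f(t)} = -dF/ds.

Using L{t^n·e^(at)} = n!/(s-a)^(n+1), L{t^2·e^t} = 2/(s-1)^3, so L{7·t^2·e^t} = 7·2/(s-1)^3 = 14/(s-1)^3

Final answer: 14/(s-1)^3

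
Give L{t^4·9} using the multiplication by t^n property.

L{9} = 9/s. d^1/ds^1[1/s] = -1/s². d^2/ds^2[1/s] = 2/s^3. d^3/ds^3[1/s] = -6/s^4. d^4/ds^4[1/s] = 24/s^5. So L{t^4} = (-1)^{4}·24/s^5 = 24/s^5. Then L{t^4·9} = 9·24/s^5 = 216/s^5

Final answer: 216/s^5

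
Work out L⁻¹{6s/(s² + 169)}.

This is the form c·s/(s² + a²) with a = 13, c = 6. L⁻¹ = 6·cos(13t)

Final answer: 6·cos(13t)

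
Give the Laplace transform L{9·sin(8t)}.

L{sin(ωt)} = ω/(s² + ω²), so L{sin(8t)} = 8/(s² + 64). Then L{9·sin(8t)} = 9·8/(s² + 64) = 72/(s² + 64)

Final answer: 72/(s² + 64)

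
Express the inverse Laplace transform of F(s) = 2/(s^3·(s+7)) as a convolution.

2/(s^3·(s+7)) = (2/s^3)·(1/(s+7)) = L{t^2}·L{e^(-7t)}. So f(t) = t^2*e^(-7t) = ∫₀ᵗ τ^2·e^(-7(t-τ)) dτ

Final answer: ∫₀ᵗ τ^2·e^(-7(t-τ)) dτ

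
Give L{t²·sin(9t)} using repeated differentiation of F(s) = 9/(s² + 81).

F(s) = 9/(s² + 81). F'(s) = -18s/(s² + 81)². F''(s) = -18(81 - 3s²)/(s² + 81)³ = (54s² - 1458)/(s² + 81)³. So L{t²·sin(9t)} = (-1)² F''(s) = (54s² - 1458)/(s² + 81)³

Final answer: (54s² - 1458)/(s² + 81)³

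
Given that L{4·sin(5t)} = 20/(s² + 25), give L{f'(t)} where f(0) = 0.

L{f'(t)} = s·F(s) - f(0) = s·20/(s² + 25) - 0 = 20s/(s² + 25)

Final answer: 20s/(s² + 25)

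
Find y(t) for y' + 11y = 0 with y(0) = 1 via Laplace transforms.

L{y'} + 11L{y} = 0. sY - 1 + 11Y = 0. Y(s+11) = 1. Y = 1/(s+11)

Final answer: y(t) = e^(-11t)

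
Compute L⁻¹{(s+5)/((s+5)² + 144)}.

Using frequency shift: L⁻¹{(s-a)/((s-a)² + b²)} = e^(at)cos(bt). Here a=-5, b=12

Final answer: e^(-5t)·cos(12t)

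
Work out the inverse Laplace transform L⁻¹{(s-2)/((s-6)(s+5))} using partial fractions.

Using partial fractions, f(t) = (4e^(6t) + 7e^(-5t))/11

Final answer: (4e^(6t) + 7e^(-5t))/11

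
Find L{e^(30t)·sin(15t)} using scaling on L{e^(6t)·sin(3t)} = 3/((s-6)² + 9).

Scaling with a=5: L{e^(30t)·sin(15t)} = (1/5) · 3/((s/5-6)² + 9). Simplifying: 15/((s-30)² + 225)

Final answer: 15/((s-30)² + 225)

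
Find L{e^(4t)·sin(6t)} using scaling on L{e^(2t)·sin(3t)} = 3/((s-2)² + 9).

Scaling with a=2: L{e^(4t)·sin(6t)} = (1/2) · 3/((s/2-2)² + 9). Simplifying: 6/((s-4)² + 36)

Final answer: 6/((s-4)² + 36)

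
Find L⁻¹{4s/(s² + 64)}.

This is the form c·s/(s² + a²) with a = 8, c = 4. L⁻¹ = 4·cos(8t)

Final answer: 4·cos(8t)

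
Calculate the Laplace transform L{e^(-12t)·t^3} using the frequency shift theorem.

L{e^(at)·t^n} = n!/(s-a)^(n+1), so L{e^(-12t)·t^3} = 6/(s+12)^4

Final answer: 6/(s+12)^4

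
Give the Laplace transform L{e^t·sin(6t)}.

L{e^(at)·sin(ωt)} = ω/((s-a)² + ω²), so L{e^t·sin(6t)} = 6/((s-1)² + 36)

Final answer: 6/((s-1)² + 36)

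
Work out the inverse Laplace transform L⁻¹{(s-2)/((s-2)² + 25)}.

Using frequency shift, L⁻¹{(s-2)/((s-2)² + 25)} = e^(2t)·cos(5t)

Final answer: e^(2t)·cos(5t)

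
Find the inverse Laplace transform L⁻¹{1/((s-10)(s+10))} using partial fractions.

Decompose: A/(s-10) + B/(s+10). A = 1/20, B = -1/20. f(t) = (e^(10t) - e^(-10t))/20

Final answer: (e^(10t) - e^(-10t))/20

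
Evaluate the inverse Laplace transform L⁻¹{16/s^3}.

L⁻¹{n!/s^(n+1)} = t^n with n=2. So L⁻¹{2/s^3} = t^2, and L⁻¹{16/s^3} = (16/2)·t^2 = 8·t^2

Final answer: 8·t^2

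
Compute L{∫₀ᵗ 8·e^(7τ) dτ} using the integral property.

L{∫₀ᵗ f(τ)dτ} = F(s)/s with F(s) = 8/(s-7), so L{∫₀ᵗ 8·e^(7τ) dτ} = 8/(s(s-7))

Final answer: 8/(s(s-7))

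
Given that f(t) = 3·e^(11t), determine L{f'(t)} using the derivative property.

f(0) = 3, F(s) = 3/(s-11). L{f'(t)} = s·F(s) - f(0) = 3s/(s-11) - 3 = (3s - 3(s-11))/(s-11) = 33/(s-11)

Final answer: 33/(s-11)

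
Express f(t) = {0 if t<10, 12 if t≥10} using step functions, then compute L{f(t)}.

f(t) = 12·u(t-10). L{u(t-10)} = e^(-10s)/s, so L{f(t)} = 12·e^(-10s)/s

Final answer: 12·e^(-10s)/s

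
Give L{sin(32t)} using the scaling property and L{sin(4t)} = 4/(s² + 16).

Using L{f(at)} = (1/a)F(s/a) with a=8: L{sin(32t)} = (1/8) · 4/((s/8)² + 16) = (1/8) · 4·64/(s² + 1024) = 32/(s² + 1024)

Final answer: 32/(s² + 1024)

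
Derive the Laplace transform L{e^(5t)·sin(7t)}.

L{e^(at)·sin(ωt)} = ω/((s-a)² + ω²), so L{e^(5t)·sin(7t)} = 7/((s-5)² + 49)

Final answer: 7/((s-5)² + 49)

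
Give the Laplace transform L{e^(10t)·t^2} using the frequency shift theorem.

L{e^(at)·t^n} = n!/(s-a)^(n+1), so L{e^(10t)·t^2} = 2/(s-10)^3

Final answer: 2/(s-10)^3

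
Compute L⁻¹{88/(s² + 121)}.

This is the form c·a/(s² + a²) with a = 11, c = 8. L⁻¹ = 8·sin(11t)

Final answer: 8·sin(11t)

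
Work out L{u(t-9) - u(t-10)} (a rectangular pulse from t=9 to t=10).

L{u(t-a)} = e^(-as)/s. L{u(t-9) - u(t-10)} = (e^(-9s) - e^(-10s))/s

Final answer: (e^(-9s) - e^(-10s))/s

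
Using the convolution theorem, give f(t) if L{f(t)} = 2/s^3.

2/s^3 = (2/s)·(1/s^2) = L{2}·L{t}. By convolution, f(t) = 2*t = ∫₀ᵗ 2·τ dτ = 2·t²/2

Final answer: 2·t²/2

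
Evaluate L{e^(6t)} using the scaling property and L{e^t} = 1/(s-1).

Using L{f(at)} = (1/a)F(s/a) with a=6 and f(t) = e^t: L{e^(6t)} = (1/6) · 1/((s/6)-1) = (1/6) · 6/(s-6) = 1/(s-6)

Final answer: 1/(s-6)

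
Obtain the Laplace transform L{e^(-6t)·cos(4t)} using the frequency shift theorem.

Frequency shift: L{e^(at)f(t)} = F(s-a). L{e^(-6t)·cos(4t)} = (s+6)/((s+6)² + 16)

Final answer: (s+6)/((s+6)² + 16)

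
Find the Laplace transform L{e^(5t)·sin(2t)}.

L{e^(at)·sin(ωt)} = ω/((s-a)² + ω²), so L{e^(5t)·sin(2t)} = 2/((s-5)² + 4)

Final answer: 2/((s-5)² + 4)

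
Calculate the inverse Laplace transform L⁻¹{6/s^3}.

L⁻¹{n!/s^(n+1)} = t^n with n=2. So L⁻¹{2/s^3} = t^2, and L⁻¹{6/s^3} = (6/2)·t^2 = 3·t^2

Final answer: 3·t^2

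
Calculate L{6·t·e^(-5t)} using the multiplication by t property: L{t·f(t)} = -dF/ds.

Using L{t^n·e^(at)} = n!/(s-a)^(n+1), L{t·e^(-5t)} = 1/(s+5)^2, so L{6·t·e^(-5t)} = 6·1/(s+5)^2 = 6/(s+5)^2

Final answer: 6/(s+5)^2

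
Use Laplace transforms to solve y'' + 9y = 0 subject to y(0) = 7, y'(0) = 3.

L{y''} + 9L{y} = 0. s²Y - 7s - 3 + 9Y = 0. Y(s² + 9) = 7s + 3. Y = (7s + 3)/(s² + 9). Inverting: y(t) = 7cos(3t) + sin(3t)

Final answer: y(t) = 7cos(3t) + sin(3t)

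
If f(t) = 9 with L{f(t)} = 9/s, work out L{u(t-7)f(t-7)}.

Time shift theorem: L{u(t-a)f(t-a)} = e^(-as)F(s). Here a=7, F(s) = 9/s, so L{u(t-7)f(t-7)} = e^(-7s)·9/s

Final answer: e^(-7s)·9/s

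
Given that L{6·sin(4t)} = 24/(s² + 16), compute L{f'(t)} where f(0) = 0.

L{f'(t)} = s·F(s) - f(0) = s·24/(s² + 16) - 0 = 24s/(s² + 16)

Final answer: 24s/(s² + 16)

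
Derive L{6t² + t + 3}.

L{6t² + t + 3} = 6·2/s³ + 1/s² + 3/s = 12/s³ + 1/s² + 3/s

Final answer: 12/s³ + 1/s² + 3/s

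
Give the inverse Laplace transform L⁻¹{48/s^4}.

L⁻¹{n!/s^(n+1)} = t^n with n=3. So L⁻¹{6/s^4} = t^3, and L⁻¹{48/s^4} = (48/6)·t^3 = 8·t^3

Final answer: 8·t^3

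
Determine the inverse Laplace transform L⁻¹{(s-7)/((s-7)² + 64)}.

Using frequency shift, L⁻¹{(s-7)/((s-7)² + 64)} = e^(7t)·cos(8t)

Final answer: e^(7t)·cos(8t)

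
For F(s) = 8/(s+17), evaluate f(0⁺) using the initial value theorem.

f(0⁺) = lim_{s→∞} s·8/(s+17) = lim_{s→∞} 8s/(s+17) = 8

Final answer: 8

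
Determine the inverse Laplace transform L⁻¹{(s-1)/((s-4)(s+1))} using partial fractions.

Using partial fractions, f(t) = (3e^(4t) + 2e^(-t))/5

Final answer: (3e^(4t) + 2e^(-t))/5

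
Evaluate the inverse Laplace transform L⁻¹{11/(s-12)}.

L⁻¹{1/(s-a)} = e^(at), so L⁻¹{1/(s-12)} = e^(12t), and L⁻¹{11/(s-12)} = 11·e^(12t)

Final answer: 11·e^(12t)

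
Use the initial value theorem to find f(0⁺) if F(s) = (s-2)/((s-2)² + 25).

f(0⁺) = lim_{s→∞} sF(s) = lim_{s→∞} s(s-2)/((s-2)² + 25) = 1

Final answer: 1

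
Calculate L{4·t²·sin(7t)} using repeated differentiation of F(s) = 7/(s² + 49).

F(s) = 7/(s² + 49). F'(s) = -14s/(s² + 49)². F''(s) = -14(49 - 3s²)/(s² + 49)³ = (42s² - 686)/(s² + 49)³. So L{t²·sin(7t)} = (-1)² F''(s) = (42s² - 686)/(s² + 49)³. Then L{4·t²·sin(7t)} = 4·(42s² - 686)/(s² + 49)³ = (168s² - 2744)/(s² + 49)³

Final answer: (168s² - 2744)/(s² + 49)³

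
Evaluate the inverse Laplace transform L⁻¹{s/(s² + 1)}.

L⁻¹{s/(s² + 1)} = cos(t)

Final answer: cos(t)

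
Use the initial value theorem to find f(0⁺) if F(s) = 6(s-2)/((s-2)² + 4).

f(0⁺) = lim_{s→∞} sF(s) = lim_{s→∞} 6s(s-2)/((s-2)² + 4) = 6

Final answer: 6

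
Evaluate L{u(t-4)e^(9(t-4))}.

u(t-a)f(t-a) with f(t)=e^(9t). L{e^(9t)} = 1/(s-9). By time shift: e^(-4s)/(s-9)

Final answer: e^(-4s)/(s-9)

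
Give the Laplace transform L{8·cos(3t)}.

L{cos(ωt)} = s/(s² + ω²), so L{cos(3t)} = s/(s² + 9). Then L{8·cos(3t)} = 8·s/(s² + 9) = 8s/(s² + 9)

Final answer: 8s/(s² + 9)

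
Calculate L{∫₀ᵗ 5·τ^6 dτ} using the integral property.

L{∫₀ᵗ f(τ)dτ} = F(s)/s with f(t) = 5t^6. F(s) = 3600/s^7, so L{∫₀ᵗ 5·τ^6 dτ} = (3600/s^7)/s = 3600/s^8. (Check: ∫₀ᵗ 5·τ^6 dτ = 5t^7/7.)

Final answer: 3600/s^8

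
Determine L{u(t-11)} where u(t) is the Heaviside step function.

L{u(t-a)} = e^(-as)/s. Here a=11, so L{u(t-11)} = e^(-11s)/s

Final answer: e^(-11s)/s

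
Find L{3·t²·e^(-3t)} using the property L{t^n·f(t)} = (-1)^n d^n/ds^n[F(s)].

L{e^(-3t)} = 1/(s+3). d/ds[1/(s+3)] = -1/(s+3)². d²/ds²[1/(s+3)] = 2/(s+3)³. So L{t²·e^(-3t)} = (-1)² · 2/(s+3)³ = 2/(s+3)³. Then L{3·t²·e^(-3t)} = 3·2/(s+3)³ = 6/(s+3)³

Final answer: 6/(s+3)³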